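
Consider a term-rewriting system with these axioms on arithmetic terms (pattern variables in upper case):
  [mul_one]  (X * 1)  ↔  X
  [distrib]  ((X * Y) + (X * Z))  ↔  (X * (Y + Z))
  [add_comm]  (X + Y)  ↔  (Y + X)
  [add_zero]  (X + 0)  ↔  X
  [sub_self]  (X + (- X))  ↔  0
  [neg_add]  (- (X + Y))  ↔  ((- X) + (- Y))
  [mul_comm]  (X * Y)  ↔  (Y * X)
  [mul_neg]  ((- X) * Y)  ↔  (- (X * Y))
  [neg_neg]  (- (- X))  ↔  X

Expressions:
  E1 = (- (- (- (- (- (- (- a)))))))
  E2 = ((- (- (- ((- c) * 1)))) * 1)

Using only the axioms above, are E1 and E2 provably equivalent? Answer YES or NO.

All listed rules preserve value, hence provable equivalence implies equal values everywhere; look for a separating assignment.
a=0, c=1 gives E1 ↦ 0, E2 ↦ 1; values differ ⇒ not provably equivalent.

NO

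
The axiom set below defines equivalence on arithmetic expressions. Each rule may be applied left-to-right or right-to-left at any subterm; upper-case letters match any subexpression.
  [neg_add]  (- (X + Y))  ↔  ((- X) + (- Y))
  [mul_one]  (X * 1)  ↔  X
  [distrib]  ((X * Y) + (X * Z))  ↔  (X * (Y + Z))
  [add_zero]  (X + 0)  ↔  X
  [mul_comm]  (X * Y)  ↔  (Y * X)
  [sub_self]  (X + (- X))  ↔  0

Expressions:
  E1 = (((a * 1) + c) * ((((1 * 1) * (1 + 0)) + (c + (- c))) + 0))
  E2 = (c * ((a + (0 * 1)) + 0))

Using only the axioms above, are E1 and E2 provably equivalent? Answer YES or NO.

NO

The axioms are sound identities: if E1 ↔* E2 then E1 and E2 evaluate identically under any assignment.
Under a=0, c=1: E1 evaluates to 1, E2 to 0. Distinct ⇒ no rewrite sequence connects them.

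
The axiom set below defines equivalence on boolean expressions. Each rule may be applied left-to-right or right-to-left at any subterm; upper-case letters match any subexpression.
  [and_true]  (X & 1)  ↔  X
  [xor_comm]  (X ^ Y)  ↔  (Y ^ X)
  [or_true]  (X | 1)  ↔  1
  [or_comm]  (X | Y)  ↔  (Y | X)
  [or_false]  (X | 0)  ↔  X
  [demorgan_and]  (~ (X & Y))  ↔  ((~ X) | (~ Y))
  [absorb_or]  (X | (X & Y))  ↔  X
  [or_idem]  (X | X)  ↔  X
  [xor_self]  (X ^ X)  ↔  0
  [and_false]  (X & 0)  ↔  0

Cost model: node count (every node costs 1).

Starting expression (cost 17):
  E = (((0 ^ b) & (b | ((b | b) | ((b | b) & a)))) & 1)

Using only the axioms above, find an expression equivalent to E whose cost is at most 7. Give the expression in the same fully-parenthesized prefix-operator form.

step 1: and_true (→) rewrites (((0 ^ b) & (b | ((b | b) | ((b | b) & a)))) & 1) into ((0 ^ b) & (b | ((b | b) | ((b | b) & a))))
step 2: absorb_or (→) rewrites ((b | b) | ((b | b) & a)) into (b | b), now ((0 ^ b) & (b | (b | b)))
step 3: or_idem (→) rewrites (b | b) into b, reaching cost 7 (bound 7)

((0 ^ b) & (b | b))   [cost 7]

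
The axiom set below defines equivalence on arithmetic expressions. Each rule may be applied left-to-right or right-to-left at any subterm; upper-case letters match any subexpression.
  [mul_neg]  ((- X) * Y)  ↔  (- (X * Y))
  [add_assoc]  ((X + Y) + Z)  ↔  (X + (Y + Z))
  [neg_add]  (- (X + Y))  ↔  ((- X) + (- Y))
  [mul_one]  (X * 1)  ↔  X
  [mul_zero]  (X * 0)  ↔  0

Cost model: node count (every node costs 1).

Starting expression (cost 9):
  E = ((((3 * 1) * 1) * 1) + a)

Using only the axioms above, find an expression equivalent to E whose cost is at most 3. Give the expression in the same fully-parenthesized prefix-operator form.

(3 + a)   [cost 3]

step 1: mul_one (→) rewrites (((3 * 1) * 1) * 1) into ((3 * 1) * 1), now (((3 * 1) * 1) + a)
step 2: mul_one (→) rewrites (3 * 1) into 3, now ((3 * 1) + a)
step 3: mul_one (→) rewrites (3 * 1) into 3, reaching cost 3 (bound 3)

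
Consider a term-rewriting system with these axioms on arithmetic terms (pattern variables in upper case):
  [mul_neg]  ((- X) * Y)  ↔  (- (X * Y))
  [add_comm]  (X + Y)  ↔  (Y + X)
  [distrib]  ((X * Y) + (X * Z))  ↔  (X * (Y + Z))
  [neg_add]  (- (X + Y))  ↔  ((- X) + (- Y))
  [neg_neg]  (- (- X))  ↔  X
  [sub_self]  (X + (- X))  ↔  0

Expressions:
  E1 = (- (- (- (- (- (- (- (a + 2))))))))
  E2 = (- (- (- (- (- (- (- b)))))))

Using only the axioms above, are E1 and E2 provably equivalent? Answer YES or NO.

All listed rules preserve value, hence provable equivalence implies equal values everywhere; look for a separating assignment.
a=0, b=0 gives E1 ↦ -2, E2 ↦ 0; values differ ⇒ not provably equivalent.

NO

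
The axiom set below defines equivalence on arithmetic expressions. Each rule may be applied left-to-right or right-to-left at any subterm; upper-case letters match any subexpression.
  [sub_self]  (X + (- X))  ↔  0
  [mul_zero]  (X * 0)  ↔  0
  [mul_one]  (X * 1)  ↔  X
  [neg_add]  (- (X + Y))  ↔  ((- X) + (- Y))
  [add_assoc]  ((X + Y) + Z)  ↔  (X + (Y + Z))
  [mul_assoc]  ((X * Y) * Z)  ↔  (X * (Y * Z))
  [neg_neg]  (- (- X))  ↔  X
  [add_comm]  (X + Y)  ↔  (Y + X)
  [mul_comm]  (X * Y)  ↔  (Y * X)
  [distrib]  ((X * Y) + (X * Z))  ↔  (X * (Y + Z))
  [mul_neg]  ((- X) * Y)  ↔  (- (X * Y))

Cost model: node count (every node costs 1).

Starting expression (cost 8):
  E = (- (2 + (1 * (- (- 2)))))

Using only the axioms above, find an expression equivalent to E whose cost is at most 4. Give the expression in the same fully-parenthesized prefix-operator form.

(- (2 + 2))   [cost 4]

(1) (1 * (- (- 2)))  =[mul_comm →]=  ((- (- 2)) * 1)    ⊢ (- (2 + ((- (- 2)) * 1)))
(2) (- (- 2))  =[neg_neg →]=  2    ⊢ (- (2 + (2 * 1)))
(3) (2 * 1)  =[mul_one →]=  2    ⊢ cost 4, within 4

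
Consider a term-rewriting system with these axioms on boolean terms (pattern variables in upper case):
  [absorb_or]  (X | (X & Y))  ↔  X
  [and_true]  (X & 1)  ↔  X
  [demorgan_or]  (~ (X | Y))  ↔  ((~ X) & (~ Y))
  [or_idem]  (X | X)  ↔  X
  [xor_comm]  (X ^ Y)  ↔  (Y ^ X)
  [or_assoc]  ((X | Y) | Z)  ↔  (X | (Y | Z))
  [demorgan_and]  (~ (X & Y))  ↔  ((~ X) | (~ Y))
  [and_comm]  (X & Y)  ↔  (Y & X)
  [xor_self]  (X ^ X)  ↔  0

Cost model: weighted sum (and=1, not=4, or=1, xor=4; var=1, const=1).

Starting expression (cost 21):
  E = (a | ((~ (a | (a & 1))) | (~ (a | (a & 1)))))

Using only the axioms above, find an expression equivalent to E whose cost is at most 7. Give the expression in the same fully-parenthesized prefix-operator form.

(a | (~ a))   [cost 7]

step 1: or_idem (→) rewrites ((~ (a | (a & 1))) | (~ (a | (a & 1)))) into (~ (a | (a & 1))), now (a | (~ (a | (a & 1))))
step 2: and_true (→) rewrites (a & 1) into a, now (a | (~ (a | a)))
step 3: or_idem (→) rewrites (a | a) into a, reaching cost 7 (bound 7)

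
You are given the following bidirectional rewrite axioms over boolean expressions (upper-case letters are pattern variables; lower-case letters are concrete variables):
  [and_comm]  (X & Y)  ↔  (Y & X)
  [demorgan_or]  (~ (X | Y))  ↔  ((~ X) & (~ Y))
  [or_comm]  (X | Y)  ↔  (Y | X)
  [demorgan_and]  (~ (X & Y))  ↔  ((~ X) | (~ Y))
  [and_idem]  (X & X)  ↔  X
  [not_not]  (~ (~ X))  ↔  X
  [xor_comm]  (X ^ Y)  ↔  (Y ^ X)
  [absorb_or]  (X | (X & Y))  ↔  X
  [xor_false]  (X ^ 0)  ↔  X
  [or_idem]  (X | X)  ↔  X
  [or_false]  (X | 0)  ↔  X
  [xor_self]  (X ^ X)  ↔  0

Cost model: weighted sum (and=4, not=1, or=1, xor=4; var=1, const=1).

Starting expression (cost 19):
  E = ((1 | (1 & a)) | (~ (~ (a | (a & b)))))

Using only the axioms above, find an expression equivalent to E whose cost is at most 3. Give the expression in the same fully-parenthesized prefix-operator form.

(1) (a | (a & b))  =[absorb_or →]=  a    ⊢ ((1 | (1 & a)) | (~ (~ a)))
(2) (1 | (1 & a))  =[absorb_or →]=  1    ⊢ (1 | (~ (~ a)))
(3) (~ (~ a))  =[not_not →]=  a    ⊢ cost 3, within 3

(1 | a)   [cost 3]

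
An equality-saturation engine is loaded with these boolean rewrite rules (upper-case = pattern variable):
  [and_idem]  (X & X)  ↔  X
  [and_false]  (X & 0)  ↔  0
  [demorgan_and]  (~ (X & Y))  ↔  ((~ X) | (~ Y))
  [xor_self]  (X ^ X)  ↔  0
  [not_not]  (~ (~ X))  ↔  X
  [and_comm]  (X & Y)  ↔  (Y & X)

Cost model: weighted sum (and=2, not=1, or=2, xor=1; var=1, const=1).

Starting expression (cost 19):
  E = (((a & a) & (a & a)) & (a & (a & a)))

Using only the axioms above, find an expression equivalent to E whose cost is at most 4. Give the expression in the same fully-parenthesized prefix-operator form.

(1) (a & a)  =[and_idem →]=  a    ⊢ ((a & (a & a)) & (a & (a & a)))
(2) ((a & (a & a)) & (a & (a & a)))  =[and_idem →]=  (a & (a & a))
(3) (a & a)  =[and_idem →]=  a    ⊢ cost 4, within 4

(a & a)   [cost 4]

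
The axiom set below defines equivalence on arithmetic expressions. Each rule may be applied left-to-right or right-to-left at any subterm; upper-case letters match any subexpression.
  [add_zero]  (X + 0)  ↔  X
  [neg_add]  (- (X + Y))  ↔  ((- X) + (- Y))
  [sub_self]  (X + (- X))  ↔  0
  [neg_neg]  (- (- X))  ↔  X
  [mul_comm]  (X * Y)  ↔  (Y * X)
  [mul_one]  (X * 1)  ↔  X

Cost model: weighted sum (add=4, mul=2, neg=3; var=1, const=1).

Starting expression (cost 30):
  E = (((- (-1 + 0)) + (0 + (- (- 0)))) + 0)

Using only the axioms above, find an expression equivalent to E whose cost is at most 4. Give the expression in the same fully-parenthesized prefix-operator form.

step 1: neg_neg (→) rewrites (- (- 0)) into 0, now (((- (-1 + 0)) + (0 + 0)) + 0)
step 2: add_zero (→) rewrites (0 + 0) into 0, now (((- (-1 + 0)) + 0) + 0)
step 3: add_zero (→) rewrites ((- (-1 + 0)) + 0) into (- (-1 + 0)), now ((- (-1 + 0)) + 0)
step 4: add_zero (→) rewrites (-1 + 0) into -1, now ((- -1) + 0)
step 5: add_zero (→) rewrites ((- -1) + 0) into (- -1), reaching cost 4 (bound 4)

(- -1)   [cost 4]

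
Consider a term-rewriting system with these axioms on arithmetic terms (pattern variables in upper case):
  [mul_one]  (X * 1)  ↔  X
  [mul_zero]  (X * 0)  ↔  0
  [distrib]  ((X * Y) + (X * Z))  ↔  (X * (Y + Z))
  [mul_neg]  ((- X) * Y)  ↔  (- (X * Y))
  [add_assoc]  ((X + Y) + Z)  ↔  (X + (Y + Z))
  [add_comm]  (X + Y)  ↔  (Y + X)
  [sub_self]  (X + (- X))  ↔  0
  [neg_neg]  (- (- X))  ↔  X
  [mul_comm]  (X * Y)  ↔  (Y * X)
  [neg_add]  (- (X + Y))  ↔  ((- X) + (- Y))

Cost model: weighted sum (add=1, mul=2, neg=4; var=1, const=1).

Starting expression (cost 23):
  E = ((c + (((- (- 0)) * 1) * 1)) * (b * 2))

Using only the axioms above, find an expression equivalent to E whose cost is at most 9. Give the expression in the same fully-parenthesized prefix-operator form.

((c + 0) * (b * 2))   [cost 9]

step 1: neg_neg (→) rewrites (- (- 0)) into 0, now ((c + ((0 * 1) * 1)) * (b * 2))
step 2: mul_one (→) rewrites (0 * 1) into 0, now ((c + (0 * 1)) * (b * 2))
step 3: mul_one (→) rewrites (0 * 1) into 0, reaching cost 9 (bound 9)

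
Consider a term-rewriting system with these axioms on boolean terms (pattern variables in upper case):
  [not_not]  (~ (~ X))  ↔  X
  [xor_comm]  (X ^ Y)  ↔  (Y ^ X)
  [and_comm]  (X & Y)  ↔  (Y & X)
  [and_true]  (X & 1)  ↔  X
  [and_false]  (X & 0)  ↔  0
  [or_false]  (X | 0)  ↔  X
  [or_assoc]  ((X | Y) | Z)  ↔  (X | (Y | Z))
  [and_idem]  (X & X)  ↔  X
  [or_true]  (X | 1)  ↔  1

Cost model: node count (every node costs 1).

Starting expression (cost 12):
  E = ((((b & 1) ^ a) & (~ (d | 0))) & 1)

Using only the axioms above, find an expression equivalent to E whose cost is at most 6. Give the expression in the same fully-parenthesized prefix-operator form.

1. [or_false →] (d | 0)  →  d;  E = ((((b & 1) ^ a) & (~ d)) & 1)
2. [and_true →] (b & 1)  →  b;  E = (((b ^ a) & (~ d)) & 1)
3. [and_true →] (((b ^ a) & (~ d)) & 1)  →  ((b ^ a) & (~ d));  cost 6 ≤ 6, done

((b ^ a) & (~ d))   [cost 6]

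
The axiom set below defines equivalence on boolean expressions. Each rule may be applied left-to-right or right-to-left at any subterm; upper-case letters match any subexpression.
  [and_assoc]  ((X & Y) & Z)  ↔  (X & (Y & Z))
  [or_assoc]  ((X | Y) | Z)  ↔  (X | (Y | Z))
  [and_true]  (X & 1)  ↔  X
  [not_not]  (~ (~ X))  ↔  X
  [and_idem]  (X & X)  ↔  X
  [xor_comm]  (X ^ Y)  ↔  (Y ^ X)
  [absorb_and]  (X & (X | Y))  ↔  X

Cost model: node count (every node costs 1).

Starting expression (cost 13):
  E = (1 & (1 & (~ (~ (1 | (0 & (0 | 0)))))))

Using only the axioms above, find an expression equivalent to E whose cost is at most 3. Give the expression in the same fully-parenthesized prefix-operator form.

(1 & 1)   [cost 3]

step 1: absorb_and (→) rewrites (0 & (0 | 0)) into 0, now (1 & (1 & (~ (~ (1 | 0)))))
step 2: not_not (→) rewrites (~ (~ (1 | 0))) into (1 | 0), now (1 & (1 & (1 | 0)))
step 3: absorb_and (→) rewrites (1 & (1 | 0)) into 1, reaching cost 3 (bound 3)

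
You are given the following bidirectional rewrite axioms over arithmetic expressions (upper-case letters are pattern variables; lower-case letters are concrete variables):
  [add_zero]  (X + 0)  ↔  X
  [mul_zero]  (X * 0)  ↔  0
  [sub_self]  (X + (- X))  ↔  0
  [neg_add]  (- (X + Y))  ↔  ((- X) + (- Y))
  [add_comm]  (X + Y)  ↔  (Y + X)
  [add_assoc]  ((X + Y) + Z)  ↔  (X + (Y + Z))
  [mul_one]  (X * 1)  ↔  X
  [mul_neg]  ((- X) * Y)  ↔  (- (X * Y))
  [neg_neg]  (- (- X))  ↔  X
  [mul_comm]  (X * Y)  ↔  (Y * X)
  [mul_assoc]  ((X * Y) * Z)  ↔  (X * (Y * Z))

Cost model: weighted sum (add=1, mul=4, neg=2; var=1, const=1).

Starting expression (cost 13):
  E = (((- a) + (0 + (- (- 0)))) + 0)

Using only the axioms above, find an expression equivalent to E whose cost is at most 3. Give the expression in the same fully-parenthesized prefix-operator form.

(- a)   [cost 3]

1. [neg_neg →] (- (- 0))  →  0;  E = (((- a) + (0 + 0)) + 0)
2. [add_zero →] (0 + 0)  →  0;  E = (((- a) + 0) + 0)
3. [add_zero →] (((- a) + 0) + 0)  →  ((- a) + 0)
4. [add_zero →] ((- a) + 0)  →  (- a);  cost 3 ≤ 3, done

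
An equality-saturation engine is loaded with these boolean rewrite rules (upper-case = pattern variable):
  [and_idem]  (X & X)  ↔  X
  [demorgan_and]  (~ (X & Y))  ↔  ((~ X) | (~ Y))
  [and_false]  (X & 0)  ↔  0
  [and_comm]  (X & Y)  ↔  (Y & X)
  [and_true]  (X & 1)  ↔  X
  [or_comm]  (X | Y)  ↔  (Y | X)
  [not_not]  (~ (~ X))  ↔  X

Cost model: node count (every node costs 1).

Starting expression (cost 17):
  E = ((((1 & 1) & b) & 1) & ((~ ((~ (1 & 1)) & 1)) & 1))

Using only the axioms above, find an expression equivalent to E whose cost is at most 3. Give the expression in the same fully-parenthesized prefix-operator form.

(1 & b)   [cost 3]

1. [and_true →] ((~ (1 & 1)) & 1)  →  (~ (1 & 1));  E = ((((1 & 1) & b) & 1) & ((~ (~ (1 & 1))) & 1))
2. [and_idem →] (1 & 1)  →  1;  E = (((1 & b) & 1) & ((~ (~ (1 & 1))) & 1))
3. [and_comm →] (1 & b)  →  (b & 1);  E = (((b & 1) & 1) & ((~ (~ (1 & 1))) & 1))
4. [and_true →] (b & 1)  →  b;  E = ((b & 1) & ((~ (~ (1 & 1))) & 1))
5. [and_true →] ((~ (~ (1 & 1))) & 1)  →  (~ (~ (1 & 1)));  E = ((b & 1) & (~ (~ (1 & 1))))
6. [and_comm →] ((b & 1) & (~ (~ (1 & 1))))  →  ((~ (~ (1 & 1))) & (b & 1))
7. [and_true →] (b & 1)  →  b;  E = ((~ (~ (1 & 1))) & b)
8. [and_true →] (1 & 1)  →  1;  E = ((~ (~ 1)) & b)
9. [not_not →] (~ (~ 1))  →  1;  cost 3 ≤ 3, done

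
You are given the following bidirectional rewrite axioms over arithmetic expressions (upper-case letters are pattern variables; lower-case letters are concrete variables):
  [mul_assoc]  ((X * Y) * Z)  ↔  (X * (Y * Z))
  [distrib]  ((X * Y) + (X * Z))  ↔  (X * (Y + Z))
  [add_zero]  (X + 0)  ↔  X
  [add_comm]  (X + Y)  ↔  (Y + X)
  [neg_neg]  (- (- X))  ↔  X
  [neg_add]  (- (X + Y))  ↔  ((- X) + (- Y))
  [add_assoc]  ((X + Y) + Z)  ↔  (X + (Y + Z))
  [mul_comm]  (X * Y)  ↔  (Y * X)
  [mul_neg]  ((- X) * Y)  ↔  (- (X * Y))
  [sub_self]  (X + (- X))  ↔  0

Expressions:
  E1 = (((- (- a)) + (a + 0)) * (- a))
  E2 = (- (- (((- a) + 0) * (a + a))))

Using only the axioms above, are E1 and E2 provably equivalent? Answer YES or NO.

(1) (- (- a))  =[neg_neg →]=  a    ⊢ ((a + (a + 0)) * (- a))
(2) (a + (a + 0))  =[add_comm →]=  ((a + 0) + a)    ⊢ (((a + 0) + a) * (- a))
(3) (a + 0)  =[add_zero →]=  a    ⊢ ((a + a) * (- a))
(4) (- a)  =[add_zero ←]=  ((- a) + 0)    ⊢ ((a + a) * ((- a) + 0))
(5) ((a + a) * ((- a) + 0))  =[mul_comm →]=  (((- a) + 0) * (a + a))
(6) (((- a) + 0) * (a + a))  =[neg_neg ←]=  (- (- (((- a) + 0) * (a + a))))    ⊢ E2

YES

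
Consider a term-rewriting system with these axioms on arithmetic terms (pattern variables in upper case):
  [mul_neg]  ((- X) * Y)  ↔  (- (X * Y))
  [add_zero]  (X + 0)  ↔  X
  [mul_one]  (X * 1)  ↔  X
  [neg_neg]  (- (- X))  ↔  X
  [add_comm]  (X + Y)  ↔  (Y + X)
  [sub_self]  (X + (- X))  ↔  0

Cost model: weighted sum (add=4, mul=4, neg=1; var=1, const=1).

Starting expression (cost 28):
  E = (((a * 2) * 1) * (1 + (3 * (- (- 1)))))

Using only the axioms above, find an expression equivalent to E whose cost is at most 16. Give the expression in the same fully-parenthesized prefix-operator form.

step 1: neg_neg (→) rewrites (- (- 1)) into 1, now (((a * 2) * 1) * (1 + (3 * 1)))
step 2: mul_one (→) rewrites ((a * 2) * 1) into (a * 2), now ((a * 2) * (1 + (3 * 1)))
step 3: mul_one (→) rewrites (3 * 1) into 3, reaching cost 16 (bound 16)

((a * 2) * (1 + 3))   [cost 16]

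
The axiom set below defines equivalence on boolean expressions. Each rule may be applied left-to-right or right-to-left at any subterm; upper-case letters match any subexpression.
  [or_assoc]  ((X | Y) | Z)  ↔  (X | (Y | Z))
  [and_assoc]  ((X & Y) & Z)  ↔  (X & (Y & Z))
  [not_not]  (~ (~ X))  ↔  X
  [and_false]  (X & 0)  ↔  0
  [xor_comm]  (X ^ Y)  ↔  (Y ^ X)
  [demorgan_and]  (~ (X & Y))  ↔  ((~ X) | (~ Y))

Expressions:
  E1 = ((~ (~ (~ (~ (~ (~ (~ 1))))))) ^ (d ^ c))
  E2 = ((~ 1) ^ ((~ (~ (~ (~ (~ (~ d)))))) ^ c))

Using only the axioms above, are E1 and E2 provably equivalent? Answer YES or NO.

YES

(1) (~ (~ (~ 1)))  =[not_not →]=  (~ 1)    ⊢ ((~ (~ (~ (~ (~ 1))))) ^ (d ^ c))
(2) (~ (~ (~ (~ (~ 1)))))  =[not_not →]=  (~ (~ (~ 1)))    ⊢ ((~ (~ (~ 1))) ^ (d ^ c))
(3) (~ (~ (~ 1)))  =[not_not →]=  (~ 1)    ⊢ ((~ 1) ^ (d ^ c))
(4) d  =[not_not ←]=  (~ (~ d))    ⊢ ((~ 1) ^ ((~ (~ d)) ^ c))
(5) (~ d)  =[not_not ←]=  (~ (~ (~ d)))    ⊢ ((~ 1) ^ ((~ (~ (~ (~ d)))) ^ c))
(6) (~ (~ (~ (~ d))))  =[not_not ←]=  (~ (~ (~ (~ (~ (~ d))))))    ⊢ E2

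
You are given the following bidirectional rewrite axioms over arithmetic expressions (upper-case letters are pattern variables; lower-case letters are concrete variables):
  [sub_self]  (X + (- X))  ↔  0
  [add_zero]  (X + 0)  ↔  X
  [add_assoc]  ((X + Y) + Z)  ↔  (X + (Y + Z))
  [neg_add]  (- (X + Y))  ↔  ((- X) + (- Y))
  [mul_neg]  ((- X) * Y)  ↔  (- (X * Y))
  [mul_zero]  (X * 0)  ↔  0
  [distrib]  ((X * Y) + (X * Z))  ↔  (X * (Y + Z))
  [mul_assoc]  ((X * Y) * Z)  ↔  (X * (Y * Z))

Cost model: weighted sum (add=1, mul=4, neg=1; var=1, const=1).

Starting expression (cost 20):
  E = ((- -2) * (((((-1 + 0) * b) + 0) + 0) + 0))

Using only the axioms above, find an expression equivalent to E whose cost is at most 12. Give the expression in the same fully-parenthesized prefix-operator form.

((- -2) * (-1 * b))   [cost 12]

(1) ((((-1 + 0) * b) + 0) + 0)  =[add_zero →]=  (((-1 + 0) * b) + 0)    ⊢ ((- -2) * ((((-1 + 0) * b) + 0) + 0))
(2) ((((-1 + 0) * b) + 0) + 0)  =[add_zero →]=  (((-1 + 0) * b) + 0)    ⊢ ((- -2) * (((-1 + 0) * b) + 0))
(3) (-1 + 0)  =[add_zero →]=  -1    ⊢ ((- -2) * ((-1 * b) + 0))
(4) ((-1 * b) + 0)  =[add_zero →]=  (-1 * b)    ⊢ cost 12, within 12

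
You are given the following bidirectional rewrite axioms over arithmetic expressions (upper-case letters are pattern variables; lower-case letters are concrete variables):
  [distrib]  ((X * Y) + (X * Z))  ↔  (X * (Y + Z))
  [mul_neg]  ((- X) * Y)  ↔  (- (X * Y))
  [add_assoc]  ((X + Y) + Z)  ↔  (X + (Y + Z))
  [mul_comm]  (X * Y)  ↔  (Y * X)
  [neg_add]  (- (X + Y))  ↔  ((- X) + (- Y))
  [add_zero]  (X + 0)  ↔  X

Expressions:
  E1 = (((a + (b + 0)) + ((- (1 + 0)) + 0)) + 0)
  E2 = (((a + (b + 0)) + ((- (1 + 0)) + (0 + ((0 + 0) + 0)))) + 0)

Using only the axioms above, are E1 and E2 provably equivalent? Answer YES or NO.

YES

(1) 0  =[add_zero ←]=  (0 + 0)    ⊢ (((a + (b + 0)) + ((- (1 + 0)) + (0 + 0))) + 0)
(2) 0  =[add_zero ←]=  (0 + 0)    ⊢ (((a + (b + 0)) + ((- (1 + 0)) + (0 + (0 + 0)))) + 0)
(3) 0  =[add_zero ←]=  (0 + 0)    ⊢ E2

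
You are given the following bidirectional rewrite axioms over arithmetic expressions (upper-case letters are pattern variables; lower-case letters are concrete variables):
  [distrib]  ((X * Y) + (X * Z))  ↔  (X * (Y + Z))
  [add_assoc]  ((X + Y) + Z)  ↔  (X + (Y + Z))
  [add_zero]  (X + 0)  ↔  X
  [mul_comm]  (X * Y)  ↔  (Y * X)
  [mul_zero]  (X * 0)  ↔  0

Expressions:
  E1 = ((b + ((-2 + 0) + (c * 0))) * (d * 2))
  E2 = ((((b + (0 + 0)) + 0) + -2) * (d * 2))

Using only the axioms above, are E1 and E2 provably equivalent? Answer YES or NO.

1. [mul_zero →] (c * 0)  →  0;  E1 = ((b + ((-2 + 0) + 0)) * (d * 2))
2. [add_zero →] (-2 + 0)  →  -2;  E1 = ((b + (-2 + 0)) * (d * 2))
3. [add_zero →] (-2 + 0)  →  -2;  E1 = ((b + -2) * (d * 2))
4. [add_zero ←] b  →  (b + 0);  E1 = (((b + 0) + -2) * (d * 2))
5. [add_zero ←] b  →  (b + 0);  E1 = ((((b + 0) + 0) + -2) * (d * 2))
6. [add_zero ←] 0  →  (0 + 0);  this is E2

YES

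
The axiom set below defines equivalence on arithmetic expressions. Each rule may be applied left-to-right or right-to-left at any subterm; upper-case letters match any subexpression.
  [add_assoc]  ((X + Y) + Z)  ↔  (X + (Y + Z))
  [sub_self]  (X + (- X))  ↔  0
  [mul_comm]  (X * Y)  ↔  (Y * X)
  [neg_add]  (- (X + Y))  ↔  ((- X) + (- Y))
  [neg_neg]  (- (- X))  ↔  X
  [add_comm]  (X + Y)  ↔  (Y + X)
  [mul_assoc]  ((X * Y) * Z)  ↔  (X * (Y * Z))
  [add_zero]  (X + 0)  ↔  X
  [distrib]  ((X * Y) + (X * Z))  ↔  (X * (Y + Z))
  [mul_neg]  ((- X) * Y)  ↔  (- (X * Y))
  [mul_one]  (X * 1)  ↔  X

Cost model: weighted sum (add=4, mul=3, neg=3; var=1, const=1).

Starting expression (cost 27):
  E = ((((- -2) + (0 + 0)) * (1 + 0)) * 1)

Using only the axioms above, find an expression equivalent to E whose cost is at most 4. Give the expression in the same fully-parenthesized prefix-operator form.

(- -2)   [cost 4]

1. [mul_assoc →] ((((- -2) + (0 + 0)) * (1 + 0)) * 1)  →  (((- -2) + (0 + 0)) * ((1 + 0) * 1))
2. [add_zero →] (0 + 0)  →  0;  E = (((- -2) + 0) * ((1 + 0) * 1))
3. [add_zero →] (1 + 0)  →  1;  E = (((- -2) + 0) * (1 * 1))
4. [mul_one →] (1 * 1)  →  1;  E = (((- -2) + 0) * 1)
5. [add_zero →] ((- -2) + 0)  →  (- -2);  E = ((- -2) * 1)
6. [mul_one →] ((- -2) * 1)  →  (- -2);  cost 4 ≤ 4, done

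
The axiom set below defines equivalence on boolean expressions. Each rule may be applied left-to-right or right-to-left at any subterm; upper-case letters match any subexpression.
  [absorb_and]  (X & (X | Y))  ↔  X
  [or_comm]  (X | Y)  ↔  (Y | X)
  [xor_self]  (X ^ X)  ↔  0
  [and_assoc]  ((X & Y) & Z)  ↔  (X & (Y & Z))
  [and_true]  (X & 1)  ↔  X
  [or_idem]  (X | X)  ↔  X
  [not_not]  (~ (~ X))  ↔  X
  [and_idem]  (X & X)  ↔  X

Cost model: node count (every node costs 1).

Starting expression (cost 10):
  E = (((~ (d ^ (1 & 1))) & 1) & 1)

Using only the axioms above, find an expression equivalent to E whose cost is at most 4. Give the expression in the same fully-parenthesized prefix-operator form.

(~ (d ^ 1))   [cost 4]

step 1: and_true (→) rewrites ((~ (d ^ (1 & 1))) & 1) into (~ (d ^ (1 & 1))), now ((~ (d ^ (1 & 1))) & 1)
step 2: and_true (→) rewrites ((~ (d ^ (1 & 1))) & 1) into (~ (d ^ (1 & 1)))
step 3: and_true (→) rewrites (1 & 1) into 1, reaching cost 4 (bound 4)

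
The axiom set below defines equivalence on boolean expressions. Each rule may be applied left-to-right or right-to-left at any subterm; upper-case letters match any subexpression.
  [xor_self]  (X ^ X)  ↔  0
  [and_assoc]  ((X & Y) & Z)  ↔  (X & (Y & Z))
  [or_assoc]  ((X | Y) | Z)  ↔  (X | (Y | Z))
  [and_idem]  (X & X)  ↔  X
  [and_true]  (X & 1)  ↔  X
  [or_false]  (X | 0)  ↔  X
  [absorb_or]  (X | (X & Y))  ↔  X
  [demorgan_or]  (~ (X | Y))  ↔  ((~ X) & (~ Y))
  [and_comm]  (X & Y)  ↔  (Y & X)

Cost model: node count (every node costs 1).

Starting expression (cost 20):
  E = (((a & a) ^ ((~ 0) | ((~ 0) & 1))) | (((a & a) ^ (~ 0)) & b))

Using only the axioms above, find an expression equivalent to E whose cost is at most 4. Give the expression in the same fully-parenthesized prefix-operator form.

step 1: absorb_or (→) rewrites ((~ 0) | ((~ 0) & 1)) into (~ 0), now (((a & a) ^ (~ 0)) | (((a & a) ^ (~ 0)) & b))
step 2: absorb_or (→) rewrites (((a & a) ^ (~ 0)) | (((a & a) ^ (~ 0)) & b)) into ((a & a) ^ (~ 0))
step 3: and_idem (→) rewrites (a & a) into a, reaching cost 4 (bound 4)

(a ^ (~ 0))   [cost 4]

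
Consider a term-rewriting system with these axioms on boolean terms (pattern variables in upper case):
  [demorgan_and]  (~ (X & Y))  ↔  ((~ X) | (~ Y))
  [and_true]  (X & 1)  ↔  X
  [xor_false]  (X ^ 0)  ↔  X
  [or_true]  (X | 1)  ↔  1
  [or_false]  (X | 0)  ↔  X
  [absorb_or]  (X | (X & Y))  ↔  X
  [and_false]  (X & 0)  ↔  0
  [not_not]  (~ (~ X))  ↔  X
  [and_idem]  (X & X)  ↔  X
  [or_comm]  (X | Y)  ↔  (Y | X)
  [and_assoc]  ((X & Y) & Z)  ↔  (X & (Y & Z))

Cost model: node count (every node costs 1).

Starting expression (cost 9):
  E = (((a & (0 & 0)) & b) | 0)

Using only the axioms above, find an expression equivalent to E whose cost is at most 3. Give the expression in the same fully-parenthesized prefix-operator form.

(1) (0 & 0)  =[and_idem →]=  0    ⊢ (((a & 0) & b) | 0)
(2) (((a & 0) & b) | 0)  =[or_false →]=  ((a & 0) & b)
(3) (a & 0)  =[and_false →]=  0    ⊢ cost 3, within 3

(0 & b)   [cost 3]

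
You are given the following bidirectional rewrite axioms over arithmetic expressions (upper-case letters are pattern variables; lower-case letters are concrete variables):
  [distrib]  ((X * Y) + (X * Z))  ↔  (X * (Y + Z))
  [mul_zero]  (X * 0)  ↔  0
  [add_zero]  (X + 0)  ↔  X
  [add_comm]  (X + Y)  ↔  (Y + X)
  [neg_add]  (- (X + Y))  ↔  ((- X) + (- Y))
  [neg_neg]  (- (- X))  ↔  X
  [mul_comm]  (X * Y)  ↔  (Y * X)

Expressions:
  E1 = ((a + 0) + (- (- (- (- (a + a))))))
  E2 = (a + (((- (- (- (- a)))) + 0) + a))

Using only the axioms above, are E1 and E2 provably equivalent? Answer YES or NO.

YES

step 1: add_zero (→) rewrites (a + 0) into a, now (a + (- (- (- (- (a + a))))))
step 2: neg_neg (→) rewrites (- (- (a + a))) into (a + a), now (a + (- (- (a + a))))
step 3: neg_neg (→) rewrites (- (- (a + a))) into (a + a), now (a + (a + a))
step 4: neg_neg (←) rewrites a into (- (- a)), now (a + ((- (- a)) + a))
step 5: neg_neg (←) rewrites a into (- (- a)), now (a + ((- (- (- (- a)))) + a))
step 6: add_zero (←) rewrites (- (- (- (- a)))) into ((- (- (- (- a)))) + 0), which is E2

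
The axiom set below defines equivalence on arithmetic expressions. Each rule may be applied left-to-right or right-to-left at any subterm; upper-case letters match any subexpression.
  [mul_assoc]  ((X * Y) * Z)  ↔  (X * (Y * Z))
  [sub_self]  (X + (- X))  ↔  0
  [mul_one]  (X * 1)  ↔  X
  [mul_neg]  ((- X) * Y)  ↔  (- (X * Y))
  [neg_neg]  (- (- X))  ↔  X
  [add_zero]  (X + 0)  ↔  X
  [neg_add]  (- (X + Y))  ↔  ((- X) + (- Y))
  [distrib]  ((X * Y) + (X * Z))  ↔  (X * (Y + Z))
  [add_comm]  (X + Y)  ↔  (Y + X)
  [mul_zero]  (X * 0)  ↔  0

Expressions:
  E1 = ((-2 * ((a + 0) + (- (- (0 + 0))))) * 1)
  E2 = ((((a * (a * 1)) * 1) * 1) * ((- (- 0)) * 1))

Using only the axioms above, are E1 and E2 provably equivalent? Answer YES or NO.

The axioms are sound identities: if E1 ↔* E2 then E1 and E2 evaluate identically under any assignment.
Under a=1: E1 evaluates to -2, E2 to 0. Distinct ⇒ no rewrite sequence connects them.

NO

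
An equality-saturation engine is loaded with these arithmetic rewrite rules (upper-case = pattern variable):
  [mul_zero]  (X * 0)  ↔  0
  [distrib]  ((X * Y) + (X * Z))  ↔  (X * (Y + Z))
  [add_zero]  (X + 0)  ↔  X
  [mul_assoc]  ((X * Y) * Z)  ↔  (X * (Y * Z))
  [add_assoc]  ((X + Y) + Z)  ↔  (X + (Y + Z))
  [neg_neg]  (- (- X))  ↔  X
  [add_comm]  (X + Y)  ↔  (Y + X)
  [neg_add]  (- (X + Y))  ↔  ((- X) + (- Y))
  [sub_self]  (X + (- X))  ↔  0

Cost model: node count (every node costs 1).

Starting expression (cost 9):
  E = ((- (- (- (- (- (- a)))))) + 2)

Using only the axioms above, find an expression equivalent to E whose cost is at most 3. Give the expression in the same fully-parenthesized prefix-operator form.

(a + 2)   [cost 3]

1. [neg_neg →] (- (- a))  →  a;  E = ((- (- (- (- a)))) + 2)
2. [neg_neg →] (- (- (- (- a))))  →  (- (- a));  E = ((- (- a)) + 2)
3. [neg_neg →] (- (- a))  →  a;  cost 3 ≤ 3, done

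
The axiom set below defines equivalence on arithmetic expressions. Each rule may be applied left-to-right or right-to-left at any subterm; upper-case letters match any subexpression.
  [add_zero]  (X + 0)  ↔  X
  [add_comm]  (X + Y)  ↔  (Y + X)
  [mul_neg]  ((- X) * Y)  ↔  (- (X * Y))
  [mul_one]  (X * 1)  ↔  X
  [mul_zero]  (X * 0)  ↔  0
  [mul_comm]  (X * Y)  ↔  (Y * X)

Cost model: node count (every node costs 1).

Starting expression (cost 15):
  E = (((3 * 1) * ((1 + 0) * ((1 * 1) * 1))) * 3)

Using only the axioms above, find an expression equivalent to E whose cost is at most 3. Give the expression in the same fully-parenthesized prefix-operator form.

(3 * 3)   [cost 3]

1. [mul_one →] ((1 * 1) * 1)  →  (1 * 1);  E = (((3 * 1) * ((1 + 0) * (1 * 1))) * 3)
2. [mul_one →] (3 * 1)  →  3;  E = ((3 * ((1 + 0) * (1 * 1))) * 3)
3. [mul_one →] (1 * 1)  →  1;  E = ((3 * ((1 + 0) * 1)) * 3)
4. [add_zero →] (1 + 0)  →  1;  E = ((3 * (1 * 1)) * 3)
5. [mul_one →] (1 * 1)  →  1;  E = ((3 * 1) * 3)
6. [mul_one →] (3 * 1)  →  3;  cost 3 ≤ 3, done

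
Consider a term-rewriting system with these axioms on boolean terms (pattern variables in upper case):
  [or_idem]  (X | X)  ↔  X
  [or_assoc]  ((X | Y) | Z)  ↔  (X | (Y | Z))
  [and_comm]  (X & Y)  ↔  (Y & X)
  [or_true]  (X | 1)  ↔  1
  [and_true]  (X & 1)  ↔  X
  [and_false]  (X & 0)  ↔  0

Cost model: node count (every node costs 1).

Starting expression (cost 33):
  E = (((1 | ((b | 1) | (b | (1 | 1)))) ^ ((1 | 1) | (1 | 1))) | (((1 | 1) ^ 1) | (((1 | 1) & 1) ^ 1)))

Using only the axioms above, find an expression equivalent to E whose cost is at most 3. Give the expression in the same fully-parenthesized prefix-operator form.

1. [or_idem →] (1 | 1)  →  1;  E = (((1 | ((b | 1) | (b | 1))) ^ ((1 | 1) | (1 | 1))) | (((1 | 1) ^ 1) | (((1 | 1) & 1) ^ 1)))
2. [or_idem →] ((b | 1) | (b | 1))  →  (b | 1);  E = (((1 | (b | 1)) ^ ((1 | 1) | (1 | 1))) | (((1 | 1) ^ 1) | (((1 | 1) & 1) ^ 1)))
3. [or_idem →] ((1 | 1) | (1 | 1))  →  (1 | 1);  E = (((1 | (b | 1)) ^ (1 | 1)) | (((1 | 1) ^ 1) | (((1 | 1) & 1) ^ 1)))
4. [and_true →] ((1 | 1) & 1)  →  (1 | 1);  E = (((1 | (b | 1)) ^ (1 | 1)) | (((1 | 1) ^ 1) | ((1 | 1) ^ 1)))
5. [or_idem →] (1 | 1)  →  1;  E = (((1 | (b | 1)) ^ 1) | (((1 | 1) ^ 1) | ((1 | 1) ^ 1)))
6. [or_true →] (b | 1)  →  1;  E = (((1 | 1) ^ 1) | (((1 | 1) ^ 1) | ((1 | 1) ^ 1)))
7. [or_idem →] (((1 | 1) ^ 1) | ((1 | 1) ^ 1))  →  ((1 | 1) ^ 1);  E = (((1 | 1) ^ 1) | ((1 | 1) ^ 1))
8. [or_idem →] (((1 | 1) ^ 1) | ((1 | 1) ^ 1))  →  ((1 | 1) ^ 1)
9. [or_idem →] (1 | 1)  →  1;  cost 3 ≤ 3, done

(1 ^ 1)   [cost 3]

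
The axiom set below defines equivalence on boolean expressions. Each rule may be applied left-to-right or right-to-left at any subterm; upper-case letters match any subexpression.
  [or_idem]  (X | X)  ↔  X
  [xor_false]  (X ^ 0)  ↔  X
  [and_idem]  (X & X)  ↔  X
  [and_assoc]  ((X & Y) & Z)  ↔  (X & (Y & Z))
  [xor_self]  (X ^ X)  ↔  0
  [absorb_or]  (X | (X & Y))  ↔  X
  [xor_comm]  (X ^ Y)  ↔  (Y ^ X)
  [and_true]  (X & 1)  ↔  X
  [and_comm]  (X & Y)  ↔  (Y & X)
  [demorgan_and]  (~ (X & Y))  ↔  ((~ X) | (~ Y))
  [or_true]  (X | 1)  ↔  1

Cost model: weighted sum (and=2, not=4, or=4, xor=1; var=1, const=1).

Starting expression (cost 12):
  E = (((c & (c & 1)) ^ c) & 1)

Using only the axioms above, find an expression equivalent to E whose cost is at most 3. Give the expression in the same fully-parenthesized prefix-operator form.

(c ^ c)   [cost 3]

(1) (c & 1)  =[and_true →]=  c    ⊢ (((c & c) ^ c) & 1)
(2) (((c & c) ^ c) & 1)  =[and_true →]=  ((c & c) ^ c)
(3) (c & c)  =[and_idem →]=  c    ⊢ cost 3, within 3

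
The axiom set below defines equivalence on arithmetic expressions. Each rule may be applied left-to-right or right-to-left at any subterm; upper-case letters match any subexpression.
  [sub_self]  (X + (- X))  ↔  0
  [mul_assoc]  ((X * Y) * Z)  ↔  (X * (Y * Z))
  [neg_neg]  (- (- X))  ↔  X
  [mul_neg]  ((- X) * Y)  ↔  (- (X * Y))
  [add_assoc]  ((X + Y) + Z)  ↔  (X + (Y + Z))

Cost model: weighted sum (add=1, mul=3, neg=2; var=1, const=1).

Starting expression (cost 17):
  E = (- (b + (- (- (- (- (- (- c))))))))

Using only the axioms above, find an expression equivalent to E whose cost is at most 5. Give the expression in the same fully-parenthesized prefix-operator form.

step 1: neg_neg (→) rewrites (- (- (- (- c)))) into (- (- c)), now (- (b + (- (- (- (- c))))))
step 2: neg_neg (→) rewrites (- (- (- c))) into (- c), now (- (b + (- (- c))))
step 3: neg_neg (→) rewrites (- (- c)) into c, reaching cost 5 (bound 5)

(- (b + c))   [cost 5]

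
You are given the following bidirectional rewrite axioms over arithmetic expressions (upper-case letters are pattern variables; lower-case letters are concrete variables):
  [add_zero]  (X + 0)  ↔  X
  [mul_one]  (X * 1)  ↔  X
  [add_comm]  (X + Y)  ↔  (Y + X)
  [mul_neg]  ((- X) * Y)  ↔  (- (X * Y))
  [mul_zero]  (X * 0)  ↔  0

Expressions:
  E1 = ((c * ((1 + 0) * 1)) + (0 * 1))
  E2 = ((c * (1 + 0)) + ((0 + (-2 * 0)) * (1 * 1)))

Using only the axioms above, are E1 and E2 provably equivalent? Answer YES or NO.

step 1: add_zero (→) rewrites (1 + 0) into 1, now ((c * (1 * 1)) + (0 * 1))
step 2: mul_one (→) rewrites (1 * 1) into 1, now ((c * 1) + (0 * 1))
step 3: mul_one (←) rewrites 1 into (1 * 1), now ((c * 1) + (0 * (1 * 1)))
step 4: add_zero (←) rewrites 1 into (1 + 0), now ((c * (1 + 0)) + (0 * (1 * 1)))
step 5: add_zero (←) rewrites 0 into (0 + 0), now ((c * (1 + 0)) + ((0 + 0) * (1 * 1)))
step 6: mul_zero (←) rewrites 0 into (-2 * 0), which is E2

YES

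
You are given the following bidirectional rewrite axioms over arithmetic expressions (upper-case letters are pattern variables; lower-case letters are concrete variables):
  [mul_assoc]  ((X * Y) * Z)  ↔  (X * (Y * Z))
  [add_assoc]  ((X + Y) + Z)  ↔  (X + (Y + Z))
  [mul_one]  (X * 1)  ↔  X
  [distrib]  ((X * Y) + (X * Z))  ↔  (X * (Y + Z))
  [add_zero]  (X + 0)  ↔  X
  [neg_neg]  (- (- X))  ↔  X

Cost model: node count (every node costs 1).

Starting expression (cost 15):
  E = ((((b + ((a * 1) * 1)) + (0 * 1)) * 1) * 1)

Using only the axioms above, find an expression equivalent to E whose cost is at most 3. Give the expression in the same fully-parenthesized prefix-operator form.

(b + a)   [cost 3]

1. [mul_one →] ((((b + ((a * 1) * 1)) + (0 * 1)) * 1) * 1)  →  (((b + ((a * 1) * 1)) + (0 * 1)) * 1)
2. [mul_one →] (0 * 1)  →  0;  E = (((b + ((a * 1) * 1)) + 0) * 1)
3. [mul_one →] ((a * 1) * 1)  →  (a * 1);  E = (((b + (a * 1)) + 0) * 1)
4. [mul_one →] (a * 1)  →  a;  E = (((b + a) + 0) * 1)
5. [mul_one →] (((b + a) + 0) * 1)  →  ((b + a) + 0)
6. [add_zero →] ((b + a) + 0)  →  (b + a);  cost 3 ≤ 3, done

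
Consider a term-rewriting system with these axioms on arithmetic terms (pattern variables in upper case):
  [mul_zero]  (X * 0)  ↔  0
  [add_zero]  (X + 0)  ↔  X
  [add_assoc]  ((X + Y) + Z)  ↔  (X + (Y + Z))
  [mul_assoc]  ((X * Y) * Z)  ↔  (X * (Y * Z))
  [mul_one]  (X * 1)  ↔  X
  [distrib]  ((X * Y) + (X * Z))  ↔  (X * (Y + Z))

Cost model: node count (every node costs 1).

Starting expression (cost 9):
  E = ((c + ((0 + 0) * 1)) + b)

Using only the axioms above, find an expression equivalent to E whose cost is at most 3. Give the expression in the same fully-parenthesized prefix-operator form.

(c + b)   [cost 3]

step 1: mul_one (→) rewrites ((0 + 0) * 1) into (0 + 0), now ((c + (0 + 0)) + b)
step 2: add_zero (→) rewrites (0 + 0) into 0, now ((c + 0) + b)
step 3: add_zero (→) rewrites (c + 0) into c, reaching cost 3 (bound 3)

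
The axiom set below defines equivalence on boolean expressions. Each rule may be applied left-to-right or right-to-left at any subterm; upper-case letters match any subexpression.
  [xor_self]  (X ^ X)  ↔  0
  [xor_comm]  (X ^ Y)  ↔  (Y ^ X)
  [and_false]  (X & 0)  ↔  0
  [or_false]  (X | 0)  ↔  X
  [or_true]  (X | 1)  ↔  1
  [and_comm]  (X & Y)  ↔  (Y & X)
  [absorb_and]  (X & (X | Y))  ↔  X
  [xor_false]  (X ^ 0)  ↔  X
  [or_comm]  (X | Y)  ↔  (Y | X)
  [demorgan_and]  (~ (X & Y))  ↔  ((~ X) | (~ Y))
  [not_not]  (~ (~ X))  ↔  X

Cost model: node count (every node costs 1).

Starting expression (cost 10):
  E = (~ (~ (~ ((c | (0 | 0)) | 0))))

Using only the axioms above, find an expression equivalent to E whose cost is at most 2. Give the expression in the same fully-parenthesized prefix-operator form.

(~ c)   [cost 2]

step 1: or_false (→) rewrites (0 | 0) into 0, now (~ (~ (~ ((c | 0) | 0))))
step 2: not_not (→) rewrites (~ (~ (~ ((c | 0) | 0)))) into (~ ((c | 0) | 0))
step 3: or_false (→) rewrites ((c | 0) | 0) into (c | 0), now (~ (c | 0))
step 4: or_false (→) rewrites (c | 0) into c, reaching cost 2 (bound 2)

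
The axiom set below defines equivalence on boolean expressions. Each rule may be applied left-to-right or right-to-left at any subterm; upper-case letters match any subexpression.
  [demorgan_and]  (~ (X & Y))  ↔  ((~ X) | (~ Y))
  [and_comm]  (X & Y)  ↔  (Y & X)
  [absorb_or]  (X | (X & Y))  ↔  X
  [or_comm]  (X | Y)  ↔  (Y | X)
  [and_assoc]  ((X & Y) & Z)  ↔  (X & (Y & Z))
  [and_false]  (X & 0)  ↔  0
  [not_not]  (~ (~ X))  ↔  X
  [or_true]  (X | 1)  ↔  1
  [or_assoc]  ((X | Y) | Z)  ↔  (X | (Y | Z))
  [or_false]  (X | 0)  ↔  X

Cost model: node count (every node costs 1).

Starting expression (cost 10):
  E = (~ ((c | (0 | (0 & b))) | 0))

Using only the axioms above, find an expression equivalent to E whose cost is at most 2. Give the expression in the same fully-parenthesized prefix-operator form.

(~ c)   [cost 2]

step 1: absorb_or (→) rewrites (0 | (0 & b)) into 0, now (~ ((c | 0) | 0))
step 2: or_false (→) rewrites (c | 0) into c, now (~ (c | 0))
step 3: or_false (→) rewrites (c | 0) into c, reaching cost 2 (bound 2)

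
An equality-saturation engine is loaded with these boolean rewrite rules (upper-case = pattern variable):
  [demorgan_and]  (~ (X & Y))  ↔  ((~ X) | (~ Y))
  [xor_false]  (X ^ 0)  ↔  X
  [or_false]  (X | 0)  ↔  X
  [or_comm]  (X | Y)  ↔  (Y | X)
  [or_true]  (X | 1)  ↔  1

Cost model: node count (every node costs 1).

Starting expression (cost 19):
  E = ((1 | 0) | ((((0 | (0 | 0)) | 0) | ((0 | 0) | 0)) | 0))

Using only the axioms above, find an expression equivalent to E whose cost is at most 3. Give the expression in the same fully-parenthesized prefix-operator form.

step 1: or_false (→) rewrites (0 | 0) into 0, now ((1 | 0) | ((((0 | 0) | 0) | ((0 | 0) | 0)) | 0))
step 2: or_false (→) rewrites (0 | 0) into 0, now ((1 | 0) | ((((0 | 0) | 0) | (0 | 0)) | 0))
step 3: or_false (→) rewrites ((0 | 0) | 0) into (0 | 0), now ((1 | 0) | (((0 | 0) | (0 | 0)) | 0))
step 4: or_false (→) rewrites (0 | 0) into 0, now ((1 | 0) | (((0 | 0) | 0) | 0))
step 5: or_false (→) rewrites (((0 | 0) | 0) | 0) into ((0 | 0) | 0), now ((1 | 0) | ((0 | 0) | 0))
step 6: or_false (→) rewrites (0 | 0) into 0, now ((1 | 0) | (0 | 0))
step 7: or_false (→) rewrites (0 | 0) into 0, now ((1 | 0) | 0)
step 8: or_false (→) rewrites ((1 | 0) | 0) into (1 | 0), reaching cost 3 (bound 3)

(1 | 0)   [cost 3]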